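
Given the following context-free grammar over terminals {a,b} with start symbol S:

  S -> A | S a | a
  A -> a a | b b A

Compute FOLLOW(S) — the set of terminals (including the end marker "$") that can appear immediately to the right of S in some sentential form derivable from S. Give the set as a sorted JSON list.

FIRST iteration:
round 1:
  A via A→a a: +{a}
  A via A→b b A: +{b}
  S via S→A: +{a,b}
  S: {a,b}  A: {a,b}
round 2: — fixpoint
  S: {a,b}  A: {a,b}

FOLLOW iteration:
FOLLOW(S) := {$}
round 1:
  S→A: FOLLOW(A) ⊇ FOLLOW(S) ⊇ {$}; new: +{$}
  S→S a: FOLLOW(S) ⊇ FIRST(a) = {a}; new: +{a}
  FOLLOW[S]={$,a}  FOLLOW[A]={$}
round 2:
  S→A: FOLLOW(A) ⊇ FOLLOW(S) ⊇ {$,a}; new: +{a}
  FOLLOW[S]={$,a}  FOLLOW[A]={$,a}
round 3: (no change)
  FOLLOW[S]={$,a}  FOLLOW[A]={$,a}

FOLLOW(S) = ["$", "a"]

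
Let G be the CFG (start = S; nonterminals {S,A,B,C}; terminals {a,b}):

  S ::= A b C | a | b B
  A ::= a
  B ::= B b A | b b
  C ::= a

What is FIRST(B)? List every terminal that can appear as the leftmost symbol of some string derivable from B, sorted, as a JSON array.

FIRST iteration:
round 1:
  A via A→a: +{a}
  B via B→b b: +{b}
  C via C→a: +{a}
  S via S→A b C: +{a}
  S via S→b B: +{b}
  FIRST(S)={a,b}  FIRST(A)={a}  FIRST(B)={b}  FIRST(C)={a}
round 2: (no change)
  FIRST(S)={a,b}  FIRST(A)={a}  FIRST(B)={b}  FIRST(C)={a}

FIRST(B) = ["b"]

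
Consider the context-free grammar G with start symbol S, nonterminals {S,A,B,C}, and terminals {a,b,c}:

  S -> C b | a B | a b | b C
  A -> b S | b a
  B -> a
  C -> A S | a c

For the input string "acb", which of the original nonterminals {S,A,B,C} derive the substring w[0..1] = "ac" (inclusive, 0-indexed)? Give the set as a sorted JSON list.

CNF form of G:
  S -> C T0 | T0 C | T1 B | T1 T0
  A -> T0 S | T0 T1
  B -> a
  C -> A S | T1 T2
  T0 -> b
  T1 -> a
  T2 -> c

Fill CYK table bottom-up (cells [i..j] with 0 ≤ i ≤ j ≤ 1 only):
  [0..0]={B,T1}  "a"  orig:{B}
  [1..1]={T2}  "c"  orig:{}
  [0..1]={C}  "ac"

Original NTs in T[0,1] deriving "ac": ["C"]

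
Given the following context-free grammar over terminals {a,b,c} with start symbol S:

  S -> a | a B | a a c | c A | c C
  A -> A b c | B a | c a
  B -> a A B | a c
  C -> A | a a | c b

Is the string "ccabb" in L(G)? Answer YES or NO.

Convert to CNF:
  S -> T1 A | T1 C | T2 B | T2 X6 | a
  A -> A X3 | B T2 | T1 T2
  B -> T2 T1 | T2 X4
  C -> A X5 | B T2 | T1 T0 | T1 T2 | T2 T2
  T0 -> b
  T1 -> c
  T2 -> a
  X3 -> T0 T1
  X4 -> A B
  X5 -> T0 T1
  X6 -> T2 T1

Fill CYK table bottom-up:
  T[0,0] 'c' = {T1}  orig:{}
  T[1,1] 'c' = {T1}  orig:{}
  T[2,2] 'a' = {S,T2}  orig:{S}
  T[3,3] 'b' = {T0}  orig:{}
  T[4,4] 'b' = {T0}  orig:{}
  T[0,1] 'cc' = ∅
  T[1,2] 'ca' = {A,C}
  T[2,3] 'ab' = ∅
  T[3,4] 'bb' = ∅
  T[0,2] 'cca' = {S}
  T[1,3] 'cab' = ∅
  T[2,4] 'abb' = ∅
  T[0,3] 'ccab' = ∅
  T[1,4] 'cabb' = ∅
  T[0,4] 'ccabb' = ∅

S ∉ T[0,4] ⇒ NO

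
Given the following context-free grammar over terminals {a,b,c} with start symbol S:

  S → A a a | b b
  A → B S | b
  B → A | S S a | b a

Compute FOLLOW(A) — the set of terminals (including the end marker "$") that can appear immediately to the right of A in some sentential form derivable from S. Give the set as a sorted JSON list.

FIRST iteration:
round 1:
  A via A→b: +{b}
  B via B→A: +{b}
  S via S→A a a: +{b}
  FIRST[S]={b}  FIRST[A]={b}  FIRST[B]={b}
round 2: (no change)
  FIRST[S]={b}  FIRST[A]={b}  FIRST[B]={b}

FOLLOW sets:
FOLLOW(S) := {$}
round 1:
  A→B S: FOLLOW(B) ⊇ FIRST(S) = {b}; new: +{b}
  B→A: FOLLOW(A) ⊇ FOLLOW(B) ⊇ {b}; new: +{b}
  B→S S a: FOLLOW(S) ⊇ FIRST(S) = {b}; new: +{b}
  B→S S a: FOLLOW(S) ⊇ FIRST(a) = {a}; new: +{a}
  S→A a a: FOLLOW(A) ⊇ FIRST(a) = {a}; new: +{a}
  S: {$,a,b}  A: {a,b}  B: {b}
round 2: (no change)
  S: {$,a,b}  A: {a,b}  B: {b}

FOLLOW(A) = ["a", "b"]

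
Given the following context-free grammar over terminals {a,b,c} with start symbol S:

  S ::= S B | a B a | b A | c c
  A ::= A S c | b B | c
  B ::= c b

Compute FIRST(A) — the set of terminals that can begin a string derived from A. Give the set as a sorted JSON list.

FIRST sets, iterate to fixpoint:
iter 1:
  A via A→b B: +{b}
  A via A→c: +{c}
  B via B→c b: +{c}
  S via S→a B a: +{a}
  S via S→b A: +{b}
  S via S→c c: +{c}
  FIRST(S)={a,b,c}  FIRST(A)={b,c}  FIRST(B)={c}
iter 2: — fixpoint
  FIRST(S)={a,b,c}  FIRST(A)={b,c}  FIRST(B)={c}

FIRST(A) = ["b", "c"]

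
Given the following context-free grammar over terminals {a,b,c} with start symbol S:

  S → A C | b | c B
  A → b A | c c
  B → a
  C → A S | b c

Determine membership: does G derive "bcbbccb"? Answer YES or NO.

CNF form of G:
  S -> A C | T1 B | b
  A -> T0 A | T1 T1
  B -> a
  C -> A S | T0 T1
  T0 -> b
  T1 -> c

CYK fill:
  [0..0]={S,T0}  "b"  orig:{S}
  [1..1]={T1}  "c"  orig:{}
  [2..2]={S,T0}  "b"  orig:{S}
  [3..3]={S,T0}  "b"  orig:{S}
  [4..4]={T1}  "c"  orig:{}
  [5..5]={T1}  "c"  orig:{}
  [6..6]={S,T0}  "b"  orig:{S}
  [0..1]={C}  "bc"
  [1..2]=∅  "cb"
  [2..3]=∅  "bb"
  [3..4]={C}  "bc"
  [4..5]={A}  "cc"
  [5..6]=∅  "cb"
  [0..2]=∅  "bcb"
  [1..3]=∅  "cbb"
  [2..4]=∅  "bbc"
  [3..5]={A}  "bcc"
  [4..6]={C}  "ccb"
  [0..3]=∅  "bcbb"
  [1..4]=∅  "cbbc"
  [2..5]={A}  "bbcc"
  [3..6]={C}  "bccb"
  [0..4]=∅  "bcbbc"
  [1..5]=∅  "cbbcc"
  [2..6]={C}  "bbccb"
  [0..5]=∅  "bcbbcc"
  [1..6]=∅  "cbbccb"
  [0..6]=∅  "bcbbccb"

S ∉ T[0,6] ⇒ NO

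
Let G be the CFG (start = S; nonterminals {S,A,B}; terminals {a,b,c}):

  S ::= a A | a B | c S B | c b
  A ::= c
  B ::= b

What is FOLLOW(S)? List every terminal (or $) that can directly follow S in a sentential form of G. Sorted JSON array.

Compute FIRST by fixpoint:
iter 1:
  A via A→c: +{c}
  B via B→b: +{b}
  S via S→a A: +{a}
  S via S→c S B: +{c}
  FIRST(S)={a,c}  FIRST(A)={c}  FIRST(B)={b}
iter 2: (stable)
  FIRST(S)={a,c}  FIRST(A)={c}  FIRST(B)={b}

FOLLOW sets:
FOLLOW(S) := {$}
pass 1:
  S→a A: FOLLOW(A) ⊇ FOLLOW(S) ⊇ {$}; new: +{$}
  S→a B: FOLLOW(B) ⊇ FOLLOW(S) ⊇ {$}; new: +{$}
  S→c S B: FOLLOW(S) ⊇ FIRST(B) = {b}; new: +{b}
  S→c S B: FOLLOW(B) ⊇ FOLLOW(S) ⊇ {$,b}; new: +{b}
  S: {$,b}  A: {$}  B: {$,b}
pass 2:
  S→a A: FOLLOW(A) ⊇ FOLLOW(S) ⊇ {$,b}; new: +{b}
  S: {$,b}  A: {$,b}  B: {$,b}
pass 3: done
  S: {$,b}  A: {$,b}  B: {$,b}

FOLLOW(S) = ["$", "b"]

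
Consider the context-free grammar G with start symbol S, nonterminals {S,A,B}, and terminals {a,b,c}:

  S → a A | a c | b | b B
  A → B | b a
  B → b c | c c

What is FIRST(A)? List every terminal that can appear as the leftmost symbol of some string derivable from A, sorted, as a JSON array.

FIRST sets, iterate to fixpoint:
iter 1:
  A via A→b a: +{b}
  B via B→b c: +{b}
  B via B→c c: +{c}
  S via S→a A: +{a}
  S via S→b: +{b}
  FIRST(S)={a,b}  FIRST(A)={b}  FIRST(B)={b,c}
iter 2:
  A via A→B: +{c}
  FIRST(S)={a,b}  FIRST(A)={b,c}  FIRST(B)={b,c}
iter 3: (stable)
  FIRST(S)={a,b}  FIRST(A)={b,c}  FIRST(B)={b,c}

FIRST(A) = ["b", "c"]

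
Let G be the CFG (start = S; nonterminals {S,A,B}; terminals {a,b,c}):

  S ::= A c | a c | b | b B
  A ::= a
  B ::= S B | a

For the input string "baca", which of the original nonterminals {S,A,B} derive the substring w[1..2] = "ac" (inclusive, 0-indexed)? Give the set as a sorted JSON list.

CNF form of G:
  S -> A T0 | T1 T0 | T2 B | b
  A -> a
  B -> S B | a
  T0 -> c
  T1 -> a
  T2 -> b

CYK fill — only the sub-triangle for w[1..2]:
  cell(1,1) a: {A,B,T1}  orig:{A,B}
  cell(2,2) c: {T0}  orig:{}
  cell(1,2) ac: {S}

Original NTs in T[1,2] deriving "ac": ["S"]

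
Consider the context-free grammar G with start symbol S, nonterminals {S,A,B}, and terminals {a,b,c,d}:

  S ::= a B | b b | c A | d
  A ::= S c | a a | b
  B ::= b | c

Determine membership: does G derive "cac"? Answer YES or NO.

Convert to CNF:
  S -> T0 A | T1 B | T2 T2 | d
  A -> S T0 | T1 T1 | b
  B -> b | c
  T0 -> c
  T1 -> a
  T2 -> b

CYK fill:
  cell(0,0) c: {B,T0}  orig:{B}
  cell(1,1) a: {T1}  orig:{}
  cell(2,2) c: {B,T0}  orig:{B}
  cell(0,1) ca: ∅
  cell(1,2) ac: {S}
  cell(0,2) cac: ∅

S ∉ T[0,2] ⇒ NO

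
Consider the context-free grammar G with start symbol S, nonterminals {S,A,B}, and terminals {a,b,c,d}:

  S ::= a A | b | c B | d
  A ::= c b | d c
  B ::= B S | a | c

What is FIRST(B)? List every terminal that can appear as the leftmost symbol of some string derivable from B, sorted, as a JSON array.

Compute FIRST by fixpoint:
iter 1:
  A via A→c b: +{c}
  A via A→d c: +{d}
  B via B→a: +{a}
  B via B→c: +{c}
  S via S→a A: +{a}
  S via S→b: +{b}
  S via S→c B: +{c}
  S via S→d: +{d}
  S: {a,b,c,d}  A: {c,d}  B: {a,c}
iter 2: (no change)
  S: {a,b,c,d}  A: {c,d}  B: {a,c}

FIRST(B) = ["a", "c"]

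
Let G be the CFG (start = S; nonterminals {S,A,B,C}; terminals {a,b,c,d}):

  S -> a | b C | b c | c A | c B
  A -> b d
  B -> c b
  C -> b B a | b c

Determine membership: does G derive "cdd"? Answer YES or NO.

Convert to CNF:
  S -> T0 C | T0 T2 | T2 A | T2 B | a
  A -> T0 T1
  B -> T2 T0
  C -> T0 T2 | T0 X4
  T0 -> b
  T1 -> d
  T2 -> c
  T3 -> a
  X4 -> B T3

CYK fill:
  [0..0]={T2}  "c"  orig:{}
  [1..1]={T1}  "d"  orig:{}
  [2..2]={T1}  "d"  orig:{}
  [0..1]=∅  "cd"
  [1..2]=∅  "dd"
  [0..2]=∅  "cdd"

S ∉ T[0,2] ⇒ NO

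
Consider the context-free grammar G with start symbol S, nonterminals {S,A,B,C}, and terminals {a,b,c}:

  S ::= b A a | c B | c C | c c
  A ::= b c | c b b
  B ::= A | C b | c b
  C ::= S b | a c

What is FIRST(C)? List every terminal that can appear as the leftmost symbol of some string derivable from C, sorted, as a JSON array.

FIRST sets, iterate to fixpoint:
[1]
  A via A→b c: +{b}
  A via A→c b b: +{c}
  B via B→A: +{b,c}
  C via C→a c: +{a}
  S via S→b A a: +{b}
  S via S→c B: +{c}
  FIRST[S]={b,c}  FIRST[A]={b,c}  FIRST[B]={b,c}  FIRST[C]={a}
[2]
  B via B→C b: +{a}
  C via C→S b: +{b,c}
  FIRST[S]={b,c}  FIRST[A]={b,c}  FIRST[B]={a,b,c}  FIRST[C]={a,b,c}
[3] — fixpoint
  FIRST[S]={b,c}  FIRST[A]={b,c}  FIRST[B]={a,b,c}  FIRST[C]={a,b,c}

FIRST(C) = ["a", "b", "c"]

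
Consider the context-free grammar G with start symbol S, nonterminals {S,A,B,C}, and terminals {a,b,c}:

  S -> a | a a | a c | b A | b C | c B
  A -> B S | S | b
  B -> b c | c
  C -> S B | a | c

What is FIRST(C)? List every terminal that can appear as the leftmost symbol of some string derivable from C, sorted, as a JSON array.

FIRST iteration:
pass 1:
  A via A→b: +{b}
  B via B→b c: +{b}
  B via B→c: +{c}
  C via C→a: +{a}
  C via C→c: +{c}
  S via S→a: +{a}
  S via S→b A: +{b}
  S via S→c B: +{c}
  FIRST[S]={a,b,c}  FIRST[A]={b}  FIRST[B]={b,c}  FIRST[C]={a,c}
pass 2:
  A via A→B S: +{c}
  A via A→S: +{a}
  C via C→S B: +{b}
  FIRST[S]={a,b,c}  FIRST[A]={a,b,c}  FIRST[B]={b,c}  FIRST[C]={a,b,c}
pass 3: done
  FIRST[S]={a,b,c}  FIRST[A]={a,b,c}  FIRST[B]={b,c}  FIRST[C]={a,b,c}

FIRST(C) = ["a", "b", "c"]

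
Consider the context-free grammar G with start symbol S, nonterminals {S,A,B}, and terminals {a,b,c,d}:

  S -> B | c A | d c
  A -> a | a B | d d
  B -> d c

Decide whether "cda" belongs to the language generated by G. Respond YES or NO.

Convert to CNF:
  S -> T1 T2 | T2 A
  A -> T0 B | T1 T1 | a
  B -> T1 T2
  T0 -> a
  T1 -> d
  T2 -> c

CYK fill:
  T[0,0] 'c' = {T2}  orig:{}
  T[1,1] 'd' = {T1}  orig:{}
  T[2,2] 'a' = {A,T0}  orig:{A}
  T[0,1] 'cd' = ∅
  T[1,2] 'da' = ∅
  T[0,2] 'cda' = ∅

S ∉ T[0,2] ⇒ NO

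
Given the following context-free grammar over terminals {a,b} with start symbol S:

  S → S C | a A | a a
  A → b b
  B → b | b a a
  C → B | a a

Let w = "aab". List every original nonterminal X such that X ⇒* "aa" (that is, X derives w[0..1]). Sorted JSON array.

CNF form of G:
  S -> S C | T1 A | T1 T1
  A -> T0 T0
  B -> T0 X2 | b
  C -> T0 X3 | T1 T1 | b
  T0 -> b
  T1 -> a
  X2 -> T1 T1
  X3 -> T1 T1

CYK fill — only the sub-triangle for w[0..1]:
  T[0,0] 'a' = {T1}  orig:{}
  T[1,1] 'a' = {T1}  orig:{}
  T[0,1] 'aa' = {C,S,X2,X3}  orig:{C,S}

Original NTs in T[0,1] deriving "aa": ["C", "S"]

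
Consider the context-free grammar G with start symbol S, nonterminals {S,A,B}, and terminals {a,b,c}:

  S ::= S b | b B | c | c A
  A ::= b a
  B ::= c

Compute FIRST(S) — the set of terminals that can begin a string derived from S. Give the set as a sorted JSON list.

FIRST iteration:
pass 1:
  A via A→b a: +{b}
  B via B→c: +{c}
  S via S→b B: +{b}
  S via S→c: +{c}
  FIRST(S)={b,c}  FIRST(A)={b}  FIRST(B)={c}
pass 2: (no change)
  FIRST(S)={b,c}  FIRST(A)={b}  FIRST(B)={c}

FIRST(S) = ["b", "c"]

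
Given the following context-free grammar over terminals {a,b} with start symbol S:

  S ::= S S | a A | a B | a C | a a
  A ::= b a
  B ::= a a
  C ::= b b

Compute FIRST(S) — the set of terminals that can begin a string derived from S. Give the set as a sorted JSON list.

FIRST iteration:
iter 1:
  A via A→b a: +{b}
  B via B→a a: +{a}
  C via C→b b: +{b}
  S via S→a A: +{a}
  FIRST[S]={a}  FIRST[A]={b}  FIRST[B]={a}  FIRST[C]={b}
iter 2: done
  FIRST[S]={a}  FIRST[A]={b}  FIRST[B]={a}  FIRST[C]={b}

FIRST(S) = ["a"]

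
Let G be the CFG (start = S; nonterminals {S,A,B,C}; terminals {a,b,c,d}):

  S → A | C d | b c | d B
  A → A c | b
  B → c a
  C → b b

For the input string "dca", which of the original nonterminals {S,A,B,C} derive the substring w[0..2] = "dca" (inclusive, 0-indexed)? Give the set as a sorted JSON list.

Convert to CNF:
  S -> A T0 | C T3 | T2 T0 | T3 B | b
  A -> A T0 | b
  B -> T0 T1
  C -> T2 T2
  T0 -> c
  T1 -> a
  T2 -> b
  T3 -> d

CYK fill — only the sub-triangle for w[0..2]:
  cell(0,0) d: {T3}  orig:{}
  cell(1,1) c: {T0}  orig:{}
  cell(2,2) a: {T1}  orig:{}
  cell(0,1) dc: ∅
  cell(1,2) ca: {B}
  cell(0,2) dca: {S}

Original NTs in T[0,2] deriving "dca": ["S"]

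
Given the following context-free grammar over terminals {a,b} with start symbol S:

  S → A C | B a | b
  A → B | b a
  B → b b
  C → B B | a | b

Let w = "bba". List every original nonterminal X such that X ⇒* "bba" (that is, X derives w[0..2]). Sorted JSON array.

Convert to CNF:
  S -> A C | B T1 | b
  A -> T0 T0 | T0 T1
  B -> T0 T0
  C -> B B | a | b
  T0 -> b
  T1 -> a

Fill CYK table bottom-up (cells [i..j] with 0 ≤ i ≤ j ≤ 2 only):
  cell(0,0) b: {C,S,T0}  orig:{C,S}
  cell(1,1) b: {C,S,T0}  orig:{C,S}
  cell(2,2) a: {C,T1}  orig:{C}
  cell(0,1) bb: {A,B}
  cell(1,2) ba: {A}
  cell(0,2) bba: {S}

Original NTs in T[0,2] deriving "bba": ["S"]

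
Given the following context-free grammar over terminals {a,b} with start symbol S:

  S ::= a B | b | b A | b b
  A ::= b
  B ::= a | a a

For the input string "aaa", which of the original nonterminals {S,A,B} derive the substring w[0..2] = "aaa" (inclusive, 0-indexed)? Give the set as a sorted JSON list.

CNF form of G:
  S -> T0 B | T1 A | T1 T1 | b
  A -> b
  B -> T0 T0 | a
  T0 -> a
  T1 -> b

CYK table (by increasing span) (cells [i..j] with 0 ≤ i ≤ j ≤ 2 only):
  cell(0,0) a: {B,T0}  orig:{B}
  cell(1,1) a: {B,T0}  orig:{B}
  cell(2,2) a: {B,T0}  orig:{B}
  cell(0,1) aa: {B,S}
  cell(1,2) aa: {B,S}
  cell(0,2) aaa: {S}

Original NTs in T[0,2] deriving "aaa": ["S"]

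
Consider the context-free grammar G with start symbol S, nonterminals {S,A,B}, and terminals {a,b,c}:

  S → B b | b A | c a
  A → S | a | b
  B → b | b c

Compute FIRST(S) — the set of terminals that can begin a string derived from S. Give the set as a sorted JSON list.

FIRST sets, iterate to fixpoint:
round 1:
  A via A→a: +{a}
  A via A→b: +{b}
  B via B→b: +{b}
  S via S→B b: +{b}
  S via S→c a: +{c}
  S: {b,c}  A: {a,b}  B: {b}
round 2:
  A via A→S: +{c}
  S: {b,c}  A: {a,b,c}  B: {b}
round 3: — fixpoint
  S: {b,c}  A: {a,b,c}  B: {b}

FIRST(S) = ["b", "c"]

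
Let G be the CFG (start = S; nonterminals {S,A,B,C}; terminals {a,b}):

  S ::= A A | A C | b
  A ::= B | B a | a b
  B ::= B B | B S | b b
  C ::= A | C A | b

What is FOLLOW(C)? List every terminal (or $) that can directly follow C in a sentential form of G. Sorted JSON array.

Compute FIRST by fixpoint:
round 1:
  A via A→a b: +{a}
  B via B→b b: +{b}
  C via C→A: +{a}
  C via C→b: +{b}
  S via S→A A: +{a}
  S via S→b: +{b}
  S: {a,b}  A: {a}  B: {b}  C: {a,b}
round 2:
  A via A→B: +{b}
  S: {a,b}  A: {a,b}  B: {b}  C: {a,b}
round 3: done
  S: {a,b}  A: {a,b}  B: {b}  C: {a,b}

Compute FOLLOW by fixpoint:
seed FOLLOW(S) with $
round 1:
  A→B a: FOLLOW(B) ⊇ FIRST(a) = {a}; new: +{a}
  B→B B: FOLLOW(B) ⊇ FIRST(B) = {b}; new: +{b}
  B→B S: FOLLOW(S) ⊇ FOLLOW(B) ⊇ {a,b}; new: +{a,b}
  C→C A: FOLLOW(C) ⊇ FIRST(A) = {a,b}; new: +{a,b}
  C→C A: FOLLOW(A) ⊇ FOLLOW(C) ⊇ {a,b}; new: +{a,b}
  S→A A: FOLLOW(A) ⊇ FOLLOW(S) ⊇ {$,a,b}; new: +{$}
  S→A C: FOLLOW(C) ⊇ FOLLOW(S) ⊇ {$,a,b}; new: +{$}
  S: {$,a,b}  A: {$,a,b}  B: {a,b}  C: {$,a,b}
round 2:
  A→B: FOLLOW(B) ⊇ FOLLOW(A) ⊇ {$,a,b}; new: +{$}
  S: {$,a,b}  A: {$,a,b}  B: {$,a,b}  C: {$,a,b}
round 3: — fixpoint
  S: {$,a,b}  A: {$,a,b}  B: {$,a,b}  C: {$,a,b}

FOLLOW(C) = ["$", "a", "b"]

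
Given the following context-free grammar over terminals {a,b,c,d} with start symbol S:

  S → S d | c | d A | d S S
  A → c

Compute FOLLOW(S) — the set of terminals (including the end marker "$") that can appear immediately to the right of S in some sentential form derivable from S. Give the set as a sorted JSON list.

FIRST sets, iterate to fixpoint:
[1]
  A via A→c: +{c}
  S via S→c: +{c}
  S via S→d A: +{d}
  FIRST[S]={c,d}  FIRST[A]={c}
[2] — fixpoint
  FIRST[S]={c,d}  FIRST[A]={c}

FOLLOW iteration:
FOLLOW(S) := {$}
iter 1:
  S→S d: FOLLOW(S) ⊇ FIRST(d) = {d}; new: +{d}
  S→d A: FOLLOW(A) ⊇ FOLLOW(S) ⊇ {$,d}; new: +{$,d}
  S→d S S: FOLLOW(S) ⊇ FIRST(S) = {c,d}; new: +{c}
  FOLLOW(S)={$,c,d}  FOLLOW(A)={$,d}
iter 2:
  S→d A: FOLLOW(A) ⊇ FOLLOW(S) ⊇ {$,c,d}; new: +{c}
  FOLLOW(S)={$,c,d}  FOLLOW(A)={$,c,d}
iter 3: — fixpoint
  FOLLOW(S)={$,c,d}  FOLLOW(A)={$,c,d}

FOLLOW(S) = ["$", "c", "d"]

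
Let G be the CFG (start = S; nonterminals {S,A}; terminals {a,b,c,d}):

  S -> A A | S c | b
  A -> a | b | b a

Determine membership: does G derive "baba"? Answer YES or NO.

Convert to CNF:
  S -> A A | S T2 | b
  A -> T0 T1 | a | b
  T0 -> b
  T1 -> a
  T2 -> c

CYK table (by increasing span):
  [0..0]={A,S,T0}  "b"  orig:{A,S}
  [1..1]={A,T1}  "a"  orig:{A}
  [2..2]={A,S,T0}  "b"  orig:{A,S}
  [3..3]={A,T1}  "a"  orig:{A}
  [0..1]={A,S}  "ba"
  [1..2]={S}  "ab"
  [2..3]={A,S}  "ba"
  [0..2]={S}  "bab"
  [1..3]={S}  "aba"
  [0..3]={S}  "baba"

S ∈ T[0,3] ⇒ YES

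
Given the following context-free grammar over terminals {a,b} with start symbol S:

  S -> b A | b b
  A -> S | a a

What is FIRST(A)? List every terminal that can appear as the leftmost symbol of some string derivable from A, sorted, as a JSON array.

Compute FIRST by fixpoint:
[1]
  A via A→a a: +{a}
  S via S→b A: +{b}
  S: {b}  A: {a}
[2]
  A via A→S: +{b}
  S: {b}  A: {a,b}
[3] (stable)
  S: {b}  A: {a,b}

FIRST(A) = ["a", "b"]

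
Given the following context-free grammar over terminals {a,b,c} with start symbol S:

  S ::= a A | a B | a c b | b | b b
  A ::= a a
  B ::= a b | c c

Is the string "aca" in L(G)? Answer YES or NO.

CNF form of G:
  S -> T0 A | T0 B | T0 X3 | T1 T1 | b
  A -> T0 T0
  B -> T0 T1 | T2 T2
  T0 -> a
  T1 -> b
  T2 -> c
  X3 -> T2 T1

Fill CYK table bottom-up:
  T[0,0] 'a' = {T0}  orig:{}
  T[1,1] 'c' = {T2}  orig:{}
  T[2,2] 'a' = {T0}  orig:{}
  T[0,1] 'ac' = ∅
  T[1,2] 'ca' = ∅
  T[0,2] 'aca' = ∅

S ∉ T[0,2] ⇒ NO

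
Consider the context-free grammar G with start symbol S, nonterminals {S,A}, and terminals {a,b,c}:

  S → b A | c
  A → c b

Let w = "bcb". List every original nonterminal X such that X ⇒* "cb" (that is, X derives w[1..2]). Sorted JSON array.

CNF form of G:
  S -> T1 A | c
  A -> T0 T1
  T0 -> c
  T1 -> b

CYK table (by increasing span) — only the sub-triangle for w[1..2]:
  T[1,1] 'c' = {S,T0}  orig:{S}
  T[2,2] 'b' = {T1}  orig:{}
  T[1,2] 'cb' = {A}

Original NTs in T[1,2] deriving "cb": ["A"]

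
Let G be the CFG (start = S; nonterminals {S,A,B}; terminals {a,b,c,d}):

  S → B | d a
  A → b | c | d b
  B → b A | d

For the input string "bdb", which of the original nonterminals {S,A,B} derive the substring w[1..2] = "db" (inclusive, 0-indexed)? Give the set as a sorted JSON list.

CNF form of G:
  S -> T0 T2 | T1 A | d
  A -> T0 T1 | b | c
  B -> T1 A | d
  T0 -> d
  T1 -> b
  T2 -> a

CYK table (by increasing span) (cells [i..j] with 1 ≤ i ≤ j ≤ 2 only):
  T[1,1] 'd' = {B,S,T0}  orig:{B,S}
  T[2,2] 'b' = {A,T1}  orig:{A}
  T[1,2] 'db' = {A}

Original NTs in T[1,2] deriving "db": ["A"]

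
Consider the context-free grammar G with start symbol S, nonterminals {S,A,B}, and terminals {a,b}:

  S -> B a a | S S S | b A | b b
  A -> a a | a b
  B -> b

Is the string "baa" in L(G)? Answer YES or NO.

CNF form of G:
  S -> B X2 | S X3 | T1 A | T1 T1
  A -> T0 T0 | T0 T1
  B -> b
  T0 -> a
  T1 -> b
  X2 -> T0 T0
  X3 -> S S

CYK table (by increasing span):
  T[0,0] 'b' = {B,T1}  orig:{B}
  T[1,1] 'a' = {T0}  orig:{}
  T[2,2] 'a' = {T0}  orig:{}
  T[0,1] 'ba' = ∅
  T[1,2] 'aa' = {A,X2}  orig:{A}
  T[0,2] 'baa' = {S}

S ∈ T[0,2] ⇒ YES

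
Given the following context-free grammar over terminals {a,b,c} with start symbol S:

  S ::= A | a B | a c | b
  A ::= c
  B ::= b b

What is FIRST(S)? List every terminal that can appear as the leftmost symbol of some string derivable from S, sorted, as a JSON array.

Compute FIRST by fixpoint:
round 1:
  A via A→c: +{c}
  B via B→b b: +{b}
  S via S→A: +{c}
  S via S→a B: +{a}
  S via S→b: +{b}
  S: {a,b,c}  A: {c}  B: {b}
round 2: — fixpoint
  S: {a,b,c}  A: {c}  B: {b}

FIRST(S) = ["a", "b", "c"]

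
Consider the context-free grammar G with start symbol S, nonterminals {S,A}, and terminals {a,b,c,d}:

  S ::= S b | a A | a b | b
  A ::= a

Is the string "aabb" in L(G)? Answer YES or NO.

Convert to CNF:
  S -> S T0 | T1 A | T1 T0 | b
  A -> a
  T0 -> b
  T1 -> a

CYK table (by increasing span):
  [0..0]={A,T1}  "a"  orig:{A}
  [1..1]={A,T1}  "a"  orig:{A}
  [2..2]={S,T0}  "b"  orig:{S}
  [3..3]={S,T0}  "b"  orig:{S}
  [0..1]={S}  "aa"
  [1..2]={S}  "ab"
  [2..3]={S}  "bb"
  [0..2]={S}  "aab"
  [1..3]={S}  "abb"
  [0..3]={S}  "aabb"

S ∈ T[0,3] ⇒ YES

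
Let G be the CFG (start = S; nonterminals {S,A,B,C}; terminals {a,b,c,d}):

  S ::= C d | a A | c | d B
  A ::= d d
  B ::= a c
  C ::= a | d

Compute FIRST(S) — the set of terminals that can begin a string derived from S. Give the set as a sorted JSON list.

FIRST iteration:
pass 1:
  A via A→d d: +{d}
  B via B→a c: +{a}
  C via C→a: +{a}
  C via C→d: +{d}
  S via S→C d: +{a,d}
  S via S→c: +{c}
  FIRST(S)={a,c,d}  FIRST(A)={d}  FIRST(B)={a}  FIRST(C)={a,d}
pass 2: (stable)
  FIRST(S)={a,c,d}  FIRST(A)={d}  FIRST(B)={a}  FIRST(C)={a,d}

FIRST(S) = ["a", "c", "d"]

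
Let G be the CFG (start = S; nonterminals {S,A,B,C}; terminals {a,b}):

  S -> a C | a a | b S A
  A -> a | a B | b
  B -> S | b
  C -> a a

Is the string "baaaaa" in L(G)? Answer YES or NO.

Convert to CNF:
  S -> T0 C | T0 T0 | T1 X3
  A -> T0 B | a | b
  B -> T0 C | T0 T0 | T1 X2 | b
  C -> T0 T0
  T0 -> a
  T1 -> b
  X2 -> S A
  X3 -> S A

Fill CYK table bottom-up:
  [0..0]={A,B,T1}  "b"  orig:{A,B}
  [1..1]={A,T0}  "a"  orig:{A}
  [2..2]={A,T0}  "a"  orig:{A}
  [3..3]={A,T0}  "a"  orig:{A}
  [4..4]={A,T0}  "a"  orig:{A}
  [5..5]={A,T0}  "a"  orig:{A}
  [0..1]=∅  "ba"
  [1..2]={B,C,S}  "aa"
  [2..3]={B,C,S}  "aa"
  [3..4]={B,C,S}  "aa"
  [4..5]={B,C,S}  "aa"
  [0..2]=∅  "baa"
  [1..3]={A,B,S,X2,X3}  "aaa"  orig:{A,B,S}
  [2..4]={A,B,S,X2,X3}  "aaa"  orig:{A,B,S}
  [3..5]={A,B,S,X2,X3}  "aaa"  orig:{A,B,S}
  [0..3]={B,S}  "baaa"
  [1..4]={A,X2,X3}  "aaaa"  orig:{A}
  [2..5]={A,X2,X3}  "aaaa"  orig:{A}
  [0..4]={B,S,X2,X3}  "baaaa"  orig:{B,S}
  [1..5]={X2,X3}  "aaaaa"  orig:{}
  [0..5]={B,S,X2,X3}  "baaaaa"  orig:{B,S}

S ∈ T[0,5] ⇒ YES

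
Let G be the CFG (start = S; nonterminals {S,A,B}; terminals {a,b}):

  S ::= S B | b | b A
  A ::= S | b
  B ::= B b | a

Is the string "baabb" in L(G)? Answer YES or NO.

Convert to CNF:
  S -> S B | T0 A | b
  A -> S B | T0 A | b
  B -> B T0 | a
  T0 -> b

Fill CYK table bottom-up:
  T[0,0] 'b' = {A,S,T0}  orig:{A,S}
  T[1,1] 'a' = {B}
  T[2,2] 'a' = {B}
  T[3,3] 'b' = {A,S,T0}  orig:{A,S}
  T[4,4] 'b' = {A,S,T0}  orig:{A,S}
  T[0,1] 'ba' = {A,S}
  T[1,2] 'aa' = ∅
  T[2,3] 'ab' = {B}
  T[3,4] 'bb' = {A,S}
  T[0,2] 'baa' = {A,S}
  T[1,3] 'aab' = ∅
  T[2,4] 'abb' = {B}
  T[0,3] 'baab' = {A,S}
  T[1,4] 'aabb' = ∅
  T[0,4] 'baabb' = {A,S}

S ∈ T[0,4] ⇒ YES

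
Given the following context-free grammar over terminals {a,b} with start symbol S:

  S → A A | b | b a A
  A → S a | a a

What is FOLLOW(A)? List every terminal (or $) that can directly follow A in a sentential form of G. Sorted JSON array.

FIRST iteration:
pass 1:
  A via A→a a: +{a}
  S via S→A A: +{a}
  S via S→b: +{b}
  FIRST(S)={a,b}  FIRST(A)={a}
pass 2:
  A via A→S a: +{b}
  FIRST(S)={a,b}  FIRST(A)={a,b}
pass 3: — fixpoint
  FIRST(S)={a,b}  FIRST(A)={a,b}

Compute FOLLOW by fixpoint:
initialize: $ ∈ FOLLOW(S)
[1]
  A→S a: FOLLOW(S) ⊇ FIRST(a) = {a}; new: +{a}
  S→A A: FOLLOW(A) ⊇ FIRST(A) = {a,b}; new: +{a,b}
  S→A A: FOLLOW(A) ⊇ FOLLOW(S) ⊇ {$,a}; new: +{$}
  S: {$,a}  A: {$,a,b}
[2] — fixpoint
  S: {$,a}  A: {$,a,b}

FOLLOW(A) = ["$", "a", "b"]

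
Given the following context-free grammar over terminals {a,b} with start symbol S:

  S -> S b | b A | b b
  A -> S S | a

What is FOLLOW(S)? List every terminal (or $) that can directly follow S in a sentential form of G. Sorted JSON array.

FIRST sets, iterate to fixpoint:
[1]
  A via A→a: +{a}
  S via S→b A: +{b}
  S: {b}  A: {a}
[2]
  A via A→S S: +{b}
  S: {b}  A: {a,b}
[3] done
  S: {b}  A: {a,b}

FOLLOW iteration:
FOLLOW(S) := {$}
round 1:
  A→S S: FOLLOW(S) ⊇ FIRST(S) = {b}; new: +{b}
  S→b A: FOLLOW(A) ⊇ FOLLOW(S) ⊇ {$,b}; new: +{$,b}
  FOLLOW(S)={$,b}  FOLLOW(A)={$,b}
round 2: done
  FOLLOW(S)={$,b}  FOLLOW(A)={$,b}

FOLLOW(S) = ["$", "b"]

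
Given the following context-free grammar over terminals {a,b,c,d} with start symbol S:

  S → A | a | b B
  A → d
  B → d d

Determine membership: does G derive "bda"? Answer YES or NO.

CNF form of G:
  S -> T1 B | a | d
  A -> d
  B -> T0 T0
  T0 -> d
  T1 -> b

Fill CYK table bottom-up:
  T[0,0] 'b' = {T1}  orig:{}
  T[1,1] 'd' = {A,S,T0}  orig:{A,S}
  T[2,2] 'a' = {S}
  T[0,1] 'bd' = ∅
  T[1,2] 'da' = ∅
  T[0,2] 'bda' = ∅

S ∉ T[0,2] ⇒ NO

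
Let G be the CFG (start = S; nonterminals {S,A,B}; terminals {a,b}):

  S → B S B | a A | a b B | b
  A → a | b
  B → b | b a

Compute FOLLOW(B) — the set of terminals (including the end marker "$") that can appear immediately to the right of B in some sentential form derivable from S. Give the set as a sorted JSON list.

FIRST sets, iterate to fixpoint:
iter 1:
  A via A→a: +{a}
  A via A→b: +{b}
  B via B→b: +{b}
  S via S→B S B: +{b}
  S via S→a A: +{a}
  FIRST(S)={a,b}  FIRST(A)={a,b}  FIRST(B)={b}
iter 2: (no change)
  FIRST(S)={a,b}  FIRST(A)={a,b}  FIRST(B)={b}

FOLLOW sets:
FOLLOW(S) := {$}
iter 1:
  S→B S B: FOLLOW(B) ⊇ FIRST(S) = {a,b}; new: +{a,b}
  S→B S B: FOLLOW(S) ⊇ FIRST(B) = {b}; new: +{b}
  S→B S B: FOLLOW(B) ⊇ FOLLOW(S) ⊇ {$,b}; new: +{$}
  S→a A: FOLLOW(A) ⊇ FOLLOW(S) ⊇ {$,b}; new: +{$,b}
  S: {$,b}  A: {$,b}  B: {$,a,b}
iter 2: (no change)
  S: {$,b}  A: {$,b}  B: {$,a,b}

FOLLOW(B) = ["$", "a", "b"]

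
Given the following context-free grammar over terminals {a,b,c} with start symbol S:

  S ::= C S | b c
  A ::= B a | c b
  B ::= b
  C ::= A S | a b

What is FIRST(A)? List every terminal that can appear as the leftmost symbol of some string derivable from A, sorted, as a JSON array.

Compute FIRST by fixpoint:
[1]
  A via A→c b: +{c}
  B via B→b: +{b}
  C via C→A S: +{c}
  C via C→a b: +{a}
  S via S→C S: +{a,c}
  S via S→b c: +{b}
  S: {a,b,c}  A: {c}  B: {b}  C: {a,c}
[2]
  A via A→B a: +{b}
  C via C→A S: +{b}
  S: {a,b,c}  A: {b,c}  B: {b}  C: {a,b,c}
[3] — fixpoint
  S: {a,b,c}  A: {b,c}  B: {b}  C: {a,b,c}

FIRST(A) = ["b", "c"]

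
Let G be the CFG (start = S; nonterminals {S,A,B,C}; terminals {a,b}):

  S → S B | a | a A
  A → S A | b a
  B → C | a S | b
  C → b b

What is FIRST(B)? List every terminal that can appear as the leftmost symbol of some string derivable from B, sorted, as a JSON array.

FIRST iteration:
round 1:
  A via A→b a: +{b}
  B via B→a S: +{a}
  B via B→b: +{b}
  C via C→b b: +{b}
  S via S→a: +{a}
  FIRST[S]={a}  FIRST[A]={b}  FIRST[B]={a,b}  FIRST[C]={b}
round 2:
  A via A→S A: +{a}
  FIRST[S]={a}  FIRST[A]={a,b}  FIRST[B]={a,b}  FIRST[C]={b}
round 3: — fixpoint
  FIRST[S]={a}  FIRST[A]={a,b}  FIRST[B]={a,b}  FIRST[C]={b}

FIRST(B) = ["a", "b"]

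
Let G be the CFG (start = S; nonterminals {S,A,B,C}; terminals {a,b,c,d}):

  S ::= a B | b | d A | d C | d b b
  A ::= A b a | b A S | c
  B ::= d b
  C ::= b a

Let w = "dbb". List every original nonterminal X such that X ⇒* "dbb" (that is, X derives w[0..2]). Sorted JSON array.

CNF form of G:
  S -> T1 B | T2 A | T2 C | T2 X5 | b
  A -> A X3 | T0 X4 | c
  B -> T2 T0
  C -> T0 T1
  T0 -> b
  T1 -> a
  T2 -> d
  X3 -> T0 T1
  X4 -> A S
  X5 -> T0 T0

CYK table (by increasing span) (cells [i..j] with 0 ≤ i ≤ j ≤ 2 only):
  cell(0,0) d: {T2}  orig:{}
  cell(1,1) b: {S,T0}  orig:{S}
  cell(2,2) b: {S,T0}  orig:{S}
  cell(0,1) db: {B}
  cell(1,2) bb: {X5}  orig:{}
  cell(0,2) dbb: {S}

Original NTs in T[0,2] deriving "dbb": ["S"]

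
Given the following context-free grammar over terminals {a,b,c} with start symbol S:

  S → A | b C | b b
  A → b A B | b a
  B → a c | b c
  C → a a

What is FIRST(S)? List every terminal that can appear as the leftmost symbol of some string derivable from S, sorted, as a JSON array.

FIRST iteration:
round 1:
  A via A→b A B: +{b}
  B via B→a c: +{a}
  B via B→b c: +{b}
  C via C→a a: +{a}
  S via S→A: +{b}
  S: {b}  A: {b}  B: {a,b}  C: {a}
round 2: done
  S: {b}  A: {b}  B: {a,b}  C: {a}

FIRST(S) = ["b"]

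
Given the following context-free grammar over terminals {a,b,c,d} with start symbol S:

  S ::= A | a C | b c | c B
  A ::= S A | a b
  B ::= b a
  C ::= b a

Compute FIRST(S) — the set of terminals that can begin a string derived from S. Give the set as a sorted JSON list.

FIRST sets, iterate to fixpoint:
round 1:
  A via A→a b: +{a}
  B via B→b a: +{b}
  C via C→b a: +{b}
  S via S→A: +{a}
  S via S→b c: +{b}
  S via S→c B: +{c}
  FIRST(S)={a,b,c}  FIRST(A)={a}  FIRST(B)={b}  FIRST(C)={b}
round 2:
  A via A→S A: +{b,c}
  FIRST(S)={a,b,c}  FIRST(A)={a,b,c}  FIRST(B)={b}  FIRST(C)={b}
round 3: (no change)
  FIRST(S)={a,b,c}  FIRST(A)={a,b,c}  FIRST(B)={b}  FIRST(C)={b}

FIRST(S) = ["a", "b", "c"]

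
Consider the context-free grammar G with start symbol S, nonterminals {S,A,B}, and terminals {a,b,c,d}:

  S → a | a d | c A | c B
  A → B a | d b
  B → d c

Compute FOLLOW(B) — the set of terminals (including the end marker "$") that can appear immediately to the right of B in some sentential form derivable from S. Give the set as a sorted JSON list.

Compute FIRST by fixpoint:
pass 1:
  A via A→d b: +{d}
  B via B→d c: +{d}
  S via S→a: +{a}
  S via S→c A: +{c}
  S: {a,c}  A: {d}  B: {d}
pass 2: — fixpoint
  S: {a,c}  A: {d}  B: {d}

FOLLOW iteration:
initialize: $ ∈ FOLLOW(S)
iter 1:
  A→B a: FOLLOW(B) ⊇ FIRST(a) = {a}; new: +{a}
  S→c A: FOLLOW(A) ⊇ FOLLOW(S) ⊇ {$}; new: +{$}
  S→c B: FOLLOW(B) ⊇ FOLLOW(S) ⊇ {$}; new: +{$}
  FOLLOW[S]={$}  FOLLOW[A]={$}  FOLLOW[B]={$,a}
iter 2: (stable)
  FOLLOW[S]={$}  FOLLOW[A]={$}  FOLLOW[B]={$,a}

FOLLOW(B) = ["$", "a"]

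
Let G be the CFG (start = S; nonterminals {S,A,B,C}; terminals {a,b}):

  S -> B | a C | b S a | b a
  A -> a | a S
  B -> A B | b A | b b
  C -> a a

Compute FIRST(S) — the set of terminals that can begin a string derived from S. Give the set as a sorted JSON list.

FIRST iteration:
round 1:
  A via A→a: +{a}
  B via B→A B: +{a}
  B via B→b A: +{b}
  C via C→a a: +{a}
  S via S→B: +{a,b}
  FIRST(S)={a,b}  FIRST(A)={a}  FIRST(B)={a,b}  FIRST(C)={a}
round 2: (no change)
  FIRST(S)={a,b}  FIRST(A)={a}  FIRST(B)={a,b}  FIRST(C)={a}

FIRST(S) = ["a", "b"]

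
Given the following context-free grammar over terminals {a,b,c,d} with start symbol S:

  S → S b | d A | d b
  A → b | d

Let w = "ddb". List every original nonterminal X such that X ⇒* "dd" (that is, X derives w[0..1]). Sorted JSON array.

Convert to CNF:
  S -> S T0 | T1 A | T1 T0
  A -> b | d
  T0 -> b
  T1 -> d

Fill CYK table bottom-up (cells [i..j] with 0 ≤ i ≤ j ≤ 1 only):
  T[0,0] 'd' = {A,T1}  orig:{A}
  T[1,1] 'd' = {A,T1}  orig:{A}
  T[0,1] 'dd' = {S}

Original NTs in T[0,1] deriving "dd": ["S"]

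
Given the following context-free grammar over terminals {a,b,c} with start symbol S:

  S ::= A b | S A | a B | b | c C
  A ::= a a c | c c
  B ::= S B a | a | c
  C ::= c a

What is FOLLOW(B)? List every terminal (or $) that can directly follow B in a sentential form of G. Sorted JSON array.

Compute FIRST by fixpoint:
iter 1:
  A via A→a a c: +{a}
  A via A→c c: +{c}
  B via B→a: +{a}
  B via B→c: +{c}
  C via C→c a: +{c}
  S via S→A b: +{a,c}
  S via S→b: +{b}
  FIRST[S]={a,b,c}  FIRST[A]={a,c}  FIRST[B]={a,c}  FIRST[C]={c}
iter 2:
  B via B→S B a: +{b}
  FIRST[S]={a,b,c}  FIRST[A]={a,c}  FIRST[B]={a,b,c}  FIRST[C]={c}
iter 3: (stable)
  FIRST[S]={a,b,c}  FIRST[A]={a,c}  FIRST[B]={a,b,c}  FIRST[C]={c}

Compute FOLLOW by fixpoint:
initialize: $ ∈ FOLLOW(S)
[1]
  B→S B a: FOLLOW(S) ⊇ FIRST(B) = {a,b,c}; new: +{a,b,c}
  B→S B a: FOLLOW(B) ⊇ FIRST(a) = {a}; new: +{a}
  S→A b: FOLLOW(A) ⊇ FIRST(b) = {b}; new: +{b}
  S→S A: FOLLOW(A) ⊇ FOLLOW(S) ⊇ {$,a,b,c}; new: +{$,a,c}
  S→a B: FOLLOW(B) ⊇ FOLLOW(S) ⊇ {$,a,b,c}; new: +{$,b,c}
  S→c C: FOLLOW(C) ⊇ FOLLOW(S) ⊇ {$,a,b,c}; new: +{$,a,b,c}
  FOLLOW[S]={$,a,b,c}  FOLLOW[A]={$,a,b,c}  FOLLOW[B]={$,a,b,c}  FOLLOW[C]={$,a,b,c}
[2] done
  FOLLOW[S]={$,a,b,c}  FOLLOW[A]={$,a,b,c}  FOLLOW[B]={$,a,b,c}  FOLLOW[C]={$,a,b,c}

FOLLOW(B) = ["$", "a", "b", "c"]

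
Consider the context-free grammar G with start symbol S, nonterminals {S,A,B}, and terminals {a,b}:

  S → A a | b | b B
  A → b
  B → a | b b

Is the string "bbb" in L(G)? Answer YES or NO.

CNF form of G:
  S -> A T1 | T0 B | b
  A -> b
  B -> T0 T0 | a
  T0 -> b
  T1 -> a

CYK fill:
  cell(0,0) b: {A,S,T0}  orig:{A,S}
  cell(1,1) b: {A,S,T0}  orig:{A,S}
  cell(2,2) b: {A,S,T0}  orig:{A,S}
  cell(0,1) bb: {B}
  cell(1,2) bb: {B}
  cell(0,2) bbb: {S}

S ∈ T[0,2] ⇒ YES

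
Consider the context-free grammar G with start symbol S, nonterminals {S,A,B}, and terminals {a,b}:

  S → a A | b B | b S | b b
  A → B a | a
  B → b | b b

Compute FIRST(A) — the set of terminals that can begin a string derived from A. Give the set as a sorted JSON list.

Compute FIRST by fixpoint:
round 1:
  A via A→a: +{a}
  B via B→b: +{b}
  S via S→a A: +{a}
  S via S→b B: +{b}
  FIRST[S]={a,b}  FIRST[A]={a}  FIRST[B]={b}
round 2:
  A via A→B a: +{b}
  FIRST[S]={a,b}  FIRST[A]={a,b}  FIRST[B]={b}
round 3: done
  FIRST[S]={a,b}  FIRST[A]={a,b}  FIRST[B]={b}

FIRST(A) = ["a", "b"]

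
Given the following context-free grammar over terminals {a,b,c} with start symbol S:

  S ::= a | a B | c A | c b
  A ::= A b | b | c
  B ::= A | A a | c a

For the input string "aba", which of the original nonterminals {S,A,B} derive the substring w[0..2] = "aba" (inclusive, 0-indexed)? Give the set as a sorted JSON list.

Convert to CNF:
  S -> T1 B | T2 A | T2 T0 | a
  A -> A T0 | b | c
  B -> A T0 | A T1 | T2 T1 | b | c
  T0 -> b
  T1 -> a
  T2 -> c

CYK fill — only the sub-triangle for w[0..2]:
  [0..0]={S,T1}  "a"  orig:{S}
  [1..1]={A,B,T0}  "b"  orig:{A,B}
  [2..2]={S,T1}  "a"  orig:{S}
  [0..1]={S}  "ab"
  [1..2]={B}  "ba"
  [0..2]={S}  "aba"

Original NTs in T[0,2] deriving "aba": ["S"]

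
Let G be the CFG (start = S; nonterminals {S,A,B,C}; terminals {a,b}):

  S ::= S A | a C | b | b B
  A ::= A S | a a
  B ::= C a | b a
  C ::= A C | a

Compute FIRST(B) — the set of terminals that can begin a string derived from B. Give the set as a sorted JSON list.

FIRST sets, iterate to fixpoint:
iter 1:
  A via A→a a: +{a}
  B via B→b a: +{b}
  C via C→A C: +{a}
  S via S→a C: +{a}
  S via S→b: +{b}
  FIRST[S]={a,b}  FIRST[A]={a}  FIRST[B]={b}  FIRST[C]={a}
iter 2:
  B via B→C a: +{a}
  FIRST[S]={a,b}  FIRST[A]={a}  FIRST[B]={a,b}  FIRST[C]={a}
iter 3: — fixpoint
  FIRST[S]={a,b}  FIRST[A]={a}  FIRST[B]={a,b}  FIRST[C]={a}

FIRST(B) = ["a", "b"]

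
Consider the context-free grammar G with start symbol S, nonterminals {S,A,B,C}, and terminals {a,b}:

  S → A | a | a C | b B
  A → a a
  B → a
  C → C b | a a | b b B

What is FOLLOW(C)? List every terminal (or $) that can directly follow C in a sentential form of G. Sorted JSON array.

FIRST iteration:
round 1:
  A via A→a a: +{a}
  B via B→a: +{a}
  C via C→a a: +{a}
  C via C→b b B: +{b}
  S via S→A: +{a}
  S via S→b B: +{b}
  FIRST[S]={a,b}  FIRST[A]={a}  FIRST[B]={a}  FIRST[C]={a,b}
round 2: — fixpoint
  FIRST[S]={a,b}  FIRST[A]={a}  FIRST[B]={a}  FIRST[C]={a,b}

Compute FOLLOW by fixpoint:
FOLLOW(S) := {$}
iter 1:
  C→C b: FOLLOW(C) ⊇ FIRST(b) = {b}; new: +{b}
  C→b b B: FOLLOW(B) ⊇ FOLLOW(C) ⊇ {b}; new: +{b}
  S→A: FOLLOW(A) ⊇ FOLLOW(S) ⊇ {$}; new: +{$}
  S→a C: FOLLOW(C) ⊇ FOLLOW(S) ⊇ {$}; new: +{$}
  S→b B: FOLLOW(B) ⊇ FOLLOW(S) ⊇ {$}; new: +{$}
  FOLLOW[S]={$}  FOLLOW[A]={$}  FOLLOW[B]={$,b}  FOLLOW[C]={$,b}
iter 2: done
  FOLLOW[S]={$}  FOLLOW[A]={$}  FOLLOW[B]={$,b}  FOLLOW[C]={$,b}

FOLLOW(C) = ["$", "b"]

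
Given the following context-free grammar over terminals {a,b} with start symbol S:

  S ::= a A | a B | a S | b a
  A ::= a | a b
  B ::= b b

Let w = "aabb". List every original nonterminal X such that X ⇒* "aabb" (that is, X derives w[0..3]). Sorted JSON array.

Convert to CNF:
  S -> T0 A | T0 B | T0 S | T1 T0
  A -> T0 T1 | a
  B -> T1 T1
  T0 -> a
  T1 -> b

CYK table (by increasing span), restricted to cells inside w[0..3]:
  T[0,0] 'a' = {A,T0}  orig:{A}
  T[1,1] 'a' = {A,T0}  orig:{A}
  T[2,2] 'b' = {T1}  orig:{}
  T[3,3] 'b' = {T1}  orig:{}
  T[0,1] 'aa' = {S}
  T[1,2] 'ab' = {A}
  T[2,3] 'bb' = {B}
  T[0,2] 'aab' = {S}
  T[1,3] 'abb' = {S}
  T[0,3] 'aabb' = {S}

Original NTs in T[0,3] deriving "aabb": ["S"]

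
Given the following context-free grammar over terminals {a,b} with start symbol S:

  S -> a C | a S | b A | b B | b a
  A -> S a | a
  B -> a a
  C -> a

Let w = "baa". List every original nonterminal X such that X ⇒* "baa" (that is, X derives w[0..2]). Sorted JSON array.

CNF form of G:
  S -> T0 C | T0 S | T1 A | T1 B | T1 T0
  A -> S T0 | a
  B -> T0 T0
  C -> a
  T0 -> a
  T1 -> b

Fill CYK table bottom-up — only the sub-triangle for w[0..2]:
  T[0,0] 'b' = {T1}  orig:{}
  T[1,1] 'a' = {A,C,T0}  orig:{A,C}
  T[2,2] 'a' = {A,C,T0}  orig:{A,C}
  T[0,1] 'ba' = {S}
  T[1,2] 'aa' = {B,S}
  T[0,2] 'baa' = {A,S}

Original NTs in T[0,2] deriving "baa": ["A", "S"]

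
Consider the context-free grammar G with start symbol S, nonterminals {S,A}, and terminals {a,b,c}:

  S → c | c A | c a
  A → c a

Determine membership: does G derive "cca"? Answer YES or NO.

Convert to CNF:
  S -> T0 A | T0 T1 | c
  A -> T0 T1
  T0 -> c
  T1 -> a

Fill CYK table bottom-up:
  T[0,0] 'c' = {S,T0}  orig:{S}
  T[1,1] 'c' = {S,T0}  orig:{S}
  T[2,2] 'a' = {T1}  orig:{}
  T[0,1] 'cc' = ∅
  T[1,2] 'ca' = {A,S}
  T[0,2] 'cca' = {S}

S ∈ T[0,2] ⇒ YES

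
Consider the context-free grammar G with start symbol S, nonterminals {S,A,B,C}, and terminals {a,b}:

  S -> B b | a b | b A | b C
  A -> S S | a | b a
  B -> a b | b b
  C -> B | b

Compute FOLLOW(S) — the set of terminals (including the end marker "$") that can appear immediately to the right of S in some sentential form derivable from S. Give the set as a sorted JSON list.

FIRST sets, iterate to fixpoint:
iter 1:
  A via A→a: +{a}
  A via A→b a: +{b}
  B via B→a b: +{a}
  B via B→b b: +{b}
  C via C→B: +{a,b}
  S via S→B b: +{a,b}
  FIRST[S]={a,b}  FIRST[A]={a,b}  FIRST[B]={a,b}  FIRST[C]={a,b}
iter 2: (stable)
  FIRST[S]={a,b}  FIRST[A]={a,b}  FIRST[B]={a,b}  FIRST[C]={a,b}

FOLLOW iteration:
FOLLOW(S) := {$}
pass 1:
  A→S S: FOLLOW(S) ⊇ FIRST(S) = {a,b}; new: +{a,b}
  S→B b: FOLLOW(B) ⊇ FIRST(b) = {b}; new: +{b}
  S→b A: FOLLOW(A) ⊇ FOLLOW(S) ⊇ {$,a,b}; new: +{$,a,b}
  S→b C: FOLLOW(C) ⊇ FOLLOW(S) ⊇ {$,a,b}; new: +{$,a,b}
  S: {$,a,b}  A: {$,a,b}  B: {b}  C: {$,a,b}
pass 2:
  C→B: FOLLOW(B) ⊇ FOLLOW(C) ⊇ {$,a,b}; new: +{$,a}
  S: {$,a,b}  A: {$,a,b}  B: {$,a,b}  C: {$,a,b}
pass 3: (no change)
  S: {$,a,b}  A: {$,a,b}  B: {$,a,b}  C: {$,a,b}

FOLLOW(S) = ["$", "a", "b"]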